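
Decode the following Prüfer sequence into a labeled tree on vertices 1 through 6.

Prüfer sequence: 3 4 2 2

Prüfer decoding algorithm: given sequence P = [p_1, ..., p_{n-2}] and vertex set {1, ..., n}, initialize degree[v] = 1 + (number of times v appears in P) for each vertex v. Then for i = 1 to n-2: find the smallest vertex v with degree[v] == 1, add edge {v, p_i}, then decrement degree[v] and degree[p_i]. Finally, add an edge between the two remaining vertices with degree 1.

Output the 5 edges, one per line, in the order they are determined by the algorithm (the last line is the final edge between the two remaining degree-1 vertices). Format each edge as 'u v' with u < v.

Initial degrees: {1:1, 2:3, 3:2, 4:2, 5:1, 6:1}
Step 1: smallest deg-1 vertex = 1, p_1 = 3. Add edge {1,3}. Now deg[1]=0, deg[3]=1.
Step 2: smallest deg-1 vertex = 3, p_2 = 4. Add edge {3,4}. Now deg[3]=0, deg[4]=1.
Step 3: smallest deg-1 vertex = 4, p_3 = 2. Add edge {2,4}. Now deg[4]=0, deg[2]=2.
Step 4: smallest deg-1 vertex = 5, p_4 = 2. Add edge {2,5}. Now deg[5]=0, deg[2]=1.
Final: two remaining deg-1 vertices are 2, 6. Add edge {2,6}.

Answer: 1 3
3 4
2 4
2 5
2 6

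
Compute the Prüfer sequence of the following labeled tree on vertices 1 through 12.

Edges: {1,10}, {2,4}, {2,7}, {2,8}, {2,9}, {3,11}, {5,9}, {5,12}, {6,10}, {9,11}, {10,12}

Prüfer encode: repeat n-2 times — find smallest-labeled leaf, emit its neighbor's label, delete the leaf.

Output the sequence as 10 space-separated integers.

Step 1: leaves = {1,3,4,6,7,8}. Remove smallest leaf 1, emit neighbor 10.
Step 2: leaves = {3,4,6,7,8}. Remove smallest leaf 3, emit neighbor 11.
Step 3: leaves = {4,6,7,8,11}. Remove smallest leaf 4, emit neighbor 2.
Step 4: leaves = {6,7,8,11}. Remove smallest leaf 6, emit neighbor 10.
Step 5: leaves = {7,8,10,11}. Remove smallest leaf 7, emit neighbor 2.
Step 6: leaves = {8,10,11}. Remove smallest leaf 8, emit neighbor 2.
Step 7: leaves = {2,10,11}. Remove smallest leaf 2, emit neighbor 9.
Step 8: leaves = {10,11}. Remove smallest leaf 10, emit neighbor 12.
Step 9: leaves = {11,12}. Remove smallest leaf 11, emit neighbor 9.
Step 10: leaves = {9,12}. Remove smallest leaf 9, emit neighbor 5.
Done: 2 vertices remain (5, 12). Sequence = [10 11 2 10 2 2 9 12 9 5]

Answer: 10 11 2 10 2 2 9 12 9 5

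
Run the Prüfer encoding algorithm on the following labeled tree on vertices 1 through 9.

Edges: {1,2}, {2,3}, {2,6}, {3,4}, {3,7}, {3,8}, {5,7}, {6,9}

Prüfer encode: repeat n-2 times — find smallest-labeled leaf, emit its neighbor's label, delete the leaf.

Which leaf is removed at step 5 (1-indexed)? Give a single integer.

Answer: 8

Derivation:
Step 1: current leaves = {1,4,5,8,9}. Remove leaf 1 (neighbor: 2).
Step 2: current leaves = {4,5,8,9}. Remove leaf 4 (neighbor: 3).
Step 3: current leaves = {5,8,9}. Remove leaf 5 (neighbor: 7).
Step 4: current leaves = {7,8,9}. Remove leaf 7 (neighbor: 3).
Step 5: current leaves = {8,9}. Remove leaf 8 (neighbor: 3).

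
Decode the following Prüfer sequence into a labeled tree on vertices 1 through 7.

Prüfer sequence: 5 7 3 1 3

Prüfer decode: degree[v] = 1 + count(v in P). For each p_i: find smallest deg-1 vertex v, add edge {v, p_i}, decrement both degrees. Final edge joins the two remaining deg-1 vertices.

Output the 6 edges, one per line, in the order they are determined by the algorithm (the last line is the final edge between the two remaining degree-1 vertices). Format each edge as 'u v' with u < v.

Answer: 2 5
4 7
3 5
1 6
1 3
3 7

Derivation:
Initial degrees: {1:2, 2:1, 3:3, 4:1, 5:2, 6:1, 7:2}
Step 1: smallest deg-1 vertex = 2, p_1 = 5. Add edge {2,5}. Now deg[2]=0, deg[5]=1.
Step 2: smallest deg-1 vertex = 4, p_2 = 7. Add edge {4,7}. Now deg[4]=0, deg[7]=1.
Step 3: smallest deg-1 vertex = 5, p_3 = 3. Add edge {3,5}. Now deg[5]=0, deg[3]=2.
Step 4: smallest deg-1 vertex = 6, p_4 = 1. Add edge {1,6}. Now deg[6]=0, deg[1]=1.
Step 5: smallest deg-1 vertex = 1, p_5 = 3. Add edge {1,3}. Now deg[1]=0, deg[3]=1.
Final: two remaining deg-1 vertices are 3, 7. Add edge {3,7}.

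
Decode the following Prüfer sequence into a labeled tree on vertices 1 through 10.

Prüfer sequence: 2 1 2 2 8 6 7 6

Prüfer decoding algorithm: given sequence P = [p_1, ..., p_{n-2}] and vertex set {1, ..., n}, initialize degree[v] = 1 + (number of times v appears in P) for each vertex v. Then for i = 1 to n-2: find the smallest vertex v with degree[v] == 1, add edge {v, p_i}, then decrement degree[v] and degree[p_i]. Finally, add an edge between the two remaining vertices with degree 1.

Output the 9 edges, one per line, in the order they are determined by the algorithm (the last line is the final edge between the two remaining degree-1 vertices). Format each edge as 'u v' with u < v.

Initial degrees: {1:2, 2:4, 3:1, 4:1, 5:1, 6:3, 7:2, 8:2, 9:1, 10:1}
Step 1: smallest deg-1 vertex = 3, p_1 = 2. Add edge {2,3}. Now deg[3]=0, deg[2]=3.
Step 2: smallest deg-1 vertex = 4, p_2 = 1. Add edge {1,4}. Now deg[4]=0, deg[1]=1.
Step 3: smallest deg-1 vertex = 1, p_3 = 2. Add edge {1,2}. Now deg[1]=0, deg[2]=2.
Step 4: smallest deg-1 vertex = 5, p_4 = 2. Add edge {2,5}. Now deg[5]=0, deg[2]=1.
Step 5: smallest deg-1 vertex = 2, p_5 = 8. Add edge {2,8}. Now deg[2]=0, deg[8]=1.
Step 6: smallest deg-1 vertex = 8, p_6 = 6. Add edge {6,8}. Now deg[8]=0, deg[6]=2.
Step 7: smallest deg-1 vertex = 9, p_7 = 7. Add edge {7,9}. Now deg[9]=0, deg[7]=1.
Step 8: smallest deg-1 vertex = 7, p_8 = 6. Add edge {6,7}. Now deg[7]=0, deg[6]=1.
Final: two remaining deg-1 vertices are 6, 10. Add edge {6,10}.

Answer: 2 3
1 4
1 2
2 5
2 8
6 8
7 9
6 7
6 10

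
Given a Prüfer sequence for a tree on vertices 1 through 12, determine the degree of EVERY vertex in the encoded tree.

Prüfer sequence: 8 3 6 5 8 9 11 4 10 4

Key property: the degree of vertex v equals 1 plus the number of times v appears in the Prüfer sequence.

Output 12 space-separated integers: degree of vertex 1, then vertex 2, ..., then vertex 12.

p_1 = 8: count[8] becomes 1
p_2 = 3: count[3] becomes 1
p_3 = 6: count[6] becomes 1
p_4 = 5: count[5] becomes 1
p_5 = 8: count[8] becomes 2
p_6 = 9: count[9] becomes 1
p_7 = 11: count[11] becomes 1
p_8 = 4: count[4] becomes 1
p_9 = 10: count[10] becomes 1
p_10 = 4: count[4] becomes 2
Degrees (1 + count): deg[1]=1+0=1, deg[2]=1+0=1, deg[3]=1+1=2, deg[4]=1+2=3, deg[5]=1+1=2, deg[6]=1+1=2, deg[7]=1+0=1, deg[8]=1+2=3, deg[9]=1+1=2, deg[10]=1+1=2, deg[11]=1+1=2, deg[12]=1+0=1

Answer: 1 1 2 3 2 2 1 3 2 2 2 1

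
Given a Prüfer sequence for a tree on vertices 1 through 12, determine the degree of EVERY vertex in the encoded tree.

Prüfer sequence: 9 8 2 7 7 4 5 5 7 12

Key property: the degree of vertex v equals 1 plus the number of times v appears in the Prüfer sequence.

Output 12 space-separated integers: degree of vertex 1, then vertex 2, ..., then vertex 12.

Answer: 1 2 1 2 3 1 4 2 2 1 1 2

Derivation:
p_1 = 9: count[9] becomes 1
p_2 = 8: count[8] becomes 1
p_3 = 2: count[2] becomes 1
p_4 = 7: count[7] becomes 1
p_5 = 7: count[7] becomes 2
p_6 = 4: count[4] becomes 1
p_7 = 5: count[5] becomes 1
p_8 = 5: count[5] becomes 2
p_9 = 7: count[7] becomes 3
p_10 = 12: count[12] becomes 1
Degrees (1 + count): deg[1]=1+0=1, deg[2]=1+1=2, deg[3]=1+0=1, deg[4]=1+1=2, deg[5]=1+2=3, deg[6]=1+0=1, deg[7]=1+3=4, deg[8]=1+1=2, deg[9]=1+1=2, deg[10]=1+0=1, deg[11]=1+0=1, deg[12]=1+1=2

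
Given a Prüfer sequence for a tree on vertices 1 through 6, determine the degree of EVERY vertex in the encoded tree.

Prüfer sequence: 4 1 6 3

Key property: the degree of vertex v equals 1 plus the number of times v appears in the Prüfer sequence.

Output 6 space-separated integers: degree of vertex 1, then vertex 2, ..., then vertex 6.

Answer: 2 1 2 2 1 2

Derivation:
p_1 = 4: count[4] becomes 1
p_2 = 1: count[1] becomes 1
p_3 = 6: count[6] becomes 1
p_4 = 3: count[3] becomes 1
Degrees (1 + count): deg[1]=1+1=2, deg[2]=1+0=1, deg[3]=1+1=2, deg[4]=1+1=2, deg[5]=1+0=1, deg[6]=1+1=2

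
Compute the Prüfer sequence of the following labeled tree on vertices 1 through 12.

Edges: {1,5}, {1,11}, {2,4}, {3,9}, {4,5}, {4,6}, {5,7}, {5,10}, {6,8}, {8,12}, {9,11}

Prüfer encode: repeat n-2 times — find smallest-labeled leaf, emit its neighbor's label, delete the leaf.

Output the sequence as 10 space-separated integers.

Step 1: leaves = {2,3,7,10,12}. Remove smallest leaf 2, emit neighbor 4.
Step 2: leaves = {3,7,10,12}. Remove smallest leaf 3, emit neighbor 9.
Step 3: leaves = {7,9,10,12}. Remove smallest leaf 7, emit neighbor 5.
Step 4: leaves = {9,10,12}. Remove smallest leaf 9, emit neighbor 11.
Step 5: leaves = {10,11,12}. Remove smallest leaf 10, emit neighbor 5.
Step 6: leaves = {11,12}. Remove smallest leaf 11, emit neighbor 1.
Step 7: leaves = {1,12}. Remove smallest leaf 1, emit neighbor 5.
Step 8: leaves = {5,12}. Remove smallest leaf 5, emit neighbor 4.
Step 9: leaves = {4,12}. Remove smallest leaf 4, emit neighbor 6.
Step 10: leaves = {6,12}. Remove smallest leaf 6, emit neighbor 8.
Done: 2 vertices remain (8, 12). Sequence = [4 9 5 11 5 1 5 4 6 8]

Answer: 4 9 5 11 5 1 5 4 6 8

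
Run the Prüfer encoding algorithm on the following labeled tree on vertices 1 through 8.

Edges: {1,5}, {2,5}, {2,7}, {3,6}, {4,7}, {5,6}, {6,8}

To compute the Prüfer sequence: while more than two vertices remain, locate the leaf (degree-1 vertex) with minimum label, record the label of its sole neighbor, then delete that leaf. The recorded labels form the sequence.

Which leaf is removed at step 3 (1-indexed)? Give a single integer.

Step 1: current leaves = {1,3,4,8}. Remove leaf 1 (neighbor: 5).
Step 2: current leaves = {3,4,8}. Remove leaf 3 (neighbor: 6).
Step 3: current leaves = {4,8}. Remove leaf 4 (neighbor: 7).

Answer: 4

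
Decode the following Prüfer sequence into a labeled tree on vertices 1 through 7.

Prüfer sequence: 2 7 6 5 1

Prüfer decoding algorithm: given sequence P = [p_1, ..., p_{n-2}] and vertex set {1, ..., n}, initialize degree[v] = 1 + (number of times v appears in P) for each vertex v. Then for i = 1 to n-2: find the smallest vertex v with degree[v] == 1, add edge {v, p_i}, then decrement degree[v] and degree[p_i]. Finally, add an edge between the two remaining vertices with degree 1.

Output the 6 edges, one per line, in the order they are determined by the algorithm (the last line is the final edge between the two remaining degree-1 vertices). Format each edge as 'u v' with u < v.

Initial degrees: {1:2, 2:2, 3:1, 4:1, 5:2, 6:2, 7:2}
Step 1: smallest deg-1 vertex = 3, p_1 = 2. Add edge {2,3}. Now deg[3]=0, deg[2]=1.
Step 2: smallest deg-1 vertex = 2, p_2 = 7. Add edge {2,7}. Now deg[2]=0, deg[7]=1.
Step 3: smallest deg-1 vertex = 4, p_3 = 6. Add edge {4,6}. Now deg[4]=0, deg[6]=1.
Step 4: smallest deg-1 vertex = 6, p_4 = 5. Add edge {5,6}. Now deg[6]=0, deg[5]=1.
Step 5: smallest deg-1 vertex = 5, p_5 = 1. Add edge {1,5}. Now deg[5]=0, deg[1]=1.
Final: two remaining deg-1 vertices are 1, 7. Add edge {1,7}.

Answer: 2 3
2 7
4 6
5 6
1 5
1 7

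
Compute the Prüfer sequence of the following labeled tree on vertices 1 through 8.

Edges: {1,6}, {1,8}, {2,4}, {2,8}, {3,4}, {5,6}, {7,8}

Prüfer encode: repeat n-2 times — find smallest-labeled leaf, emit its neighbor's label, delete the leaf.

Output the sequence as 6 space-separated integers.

Answer: 4 2 8 6 1 8

Derivation:
Step 1: leaves = {3,5,7}. Remove smallest leaf 3, emit neighbor 4.
Step 2: leaves = {4,5,7}. Remove smallest leaf 4, emit neighbor 2.
Step 3: leaves = {2,5,7}. Remove smallest leaf 2, emit neighbor 8.
Step 4: leaves = {5,7}. Remove smallest leaf 5, emit neighbor 6.
Step 5: leaves = {6,7}. Remove smallest leaf 6, emit neighbor 1.
Step 6: leaves = {1,7}. Remove smallest leaf 1, emit neighbor 8.
Done: 2 vertices remain (7, 8). Sequence = [4 2 8 6 1 8]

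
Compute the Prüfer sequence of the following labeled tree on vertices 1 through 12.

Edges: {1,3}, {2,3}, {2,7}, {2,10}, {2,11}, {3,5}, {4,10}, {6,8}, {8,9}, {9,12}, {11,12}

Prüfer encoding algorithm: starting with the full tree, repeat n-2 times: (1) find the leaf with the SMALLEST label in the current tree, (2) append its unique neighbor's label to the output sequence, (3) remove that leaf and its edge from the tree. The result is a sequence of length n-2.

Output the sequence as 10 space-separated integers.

Answer: 3 10 3 2 8 2 9 12 2 11

Derivation:
Step 1: leaves = {1,4,5,6,7}. Remove smallest leaf 1, emit neighbor 3.
Step 2: leaves = {4,5,6,7}. Remove smallest leaf 4, emit neighbor 10.
Step 3: leaves = {5,6,7,10}. Remove smallest leaf 5, emit neighbor 3.
Step 4: leaves = {3,6,7,10}. Remove smallest leaf 3, emit neighbor 2.
Step 5: leaves = {6,7,10}. Remove smallest leaf 6, emit neighbor 8.
Step 6: leaves = {7,8,10}. Remove smallest leaf 7, emit neighbor 2.
Step 7: leaves = {8,10}. Remove smallest leaf 8, emit neighbor 9.
Step 8: leaves = {9,10}. Remove smallest leaf 9, emit neighbor 12.
Step 9: leaves = {10,12}. Remove smallest leaf 10, emit neighbor 2.
Step 10: leaves = {2,12}. Remove smallest leaf 2, emit neighbor 11.
Done: 2 vertices remain (11, 12). Sequence = [3 10 3 2 8 2 9 12 2 11]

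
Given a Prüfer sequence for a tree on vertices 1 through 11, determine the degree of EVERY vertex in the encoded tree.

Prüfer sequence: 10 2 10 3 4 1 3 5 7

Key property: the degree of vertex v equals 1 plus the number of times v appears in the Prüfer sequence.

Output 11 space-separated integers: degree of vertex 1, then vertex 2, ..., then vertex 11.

Answer: 2 2 3 2 2 1 2 1 1 3 1

Derivation:
p_1 = 10: count[10] becomes 1
p_2 = 2: count[2] becomes 1
p_3 = 10: count[10] becomes 2
p_4 = 3: count[3] becomes 1
p_5 = 4: count[4] becomes 1
p_6 = 1: count[1] becomes 1
p_7 = 3: count[3] becomes 2
p_8 = 5: count[5] becomes 1
p_9 = 7: count[7] becomes 1
Degrees (1 + count): deg[1]=1+1=2, deg[2]=1+1=2, deg[3]=1+2=3, deg[4]=1+1=2, deg[5]=1+1=2, deg[6]=1+0=1, deg[7]=1+1=2, deg[8]=1+0=1, deg[9]=1+0=1, deg[10]=1+2=3, deg[11]=1+0=1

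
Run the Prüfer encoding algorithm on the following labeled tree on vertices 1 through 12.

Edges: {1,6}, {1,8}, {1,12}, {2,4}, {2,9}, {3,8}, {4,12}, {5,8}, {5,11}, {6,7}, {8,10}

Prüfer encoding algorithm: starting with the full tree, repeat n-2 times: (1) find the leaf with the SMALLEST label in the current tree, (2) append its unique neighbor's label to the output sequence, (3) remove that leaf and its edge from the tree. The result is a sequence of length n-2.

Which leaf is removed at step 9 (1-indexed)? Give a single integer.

Step 1: current leaves = {3,7,9,10,11}. Remove leaf 3 (neighbor: 8).
Step 2: current leaves = {7,9,10,11}. Remove leaf 7 (neighbor: 6).
Step 3: current leaves = {6,9,10,11}. Remove leaf 6 (neighbor: 1).
Step 4: current leaves = {9,10,11}. Remove leaf 9 (neighbor: 2).
Step 5: current leaves = {2,10,11}. Remove leaf 2 (neighbor: 4).
Step 6: current leaves = {4,10,11}. Remove leaf 4 (neighbor: 12).
Step 7: current leaves = {10,11,12}. Remove leaf 10 (neighbor: 8).
Step 8: current leaves = {11,12}. Remove leaf 11 (neighbor: 5).
Step 9: current leaves = {5,12}. Remove leaf 5 (neighbor: 8).

Answer: 5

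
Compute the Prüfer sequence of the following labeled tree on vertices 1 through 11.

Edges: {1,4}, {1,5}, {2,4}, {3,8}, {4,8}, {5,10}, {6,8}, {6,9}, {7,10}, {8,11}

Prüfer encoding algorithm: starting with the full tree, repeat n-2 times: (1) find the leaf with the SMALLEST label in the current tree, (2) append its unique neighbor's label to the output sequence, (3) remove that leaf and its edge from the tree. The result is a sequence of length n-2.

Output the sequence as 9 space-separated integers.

Step 1: leaves = {2,3,7,9,11}. Remove smallest leaf 2, emit neighbor 4.
Step 2: leaves = {3,7,9,11}. Remove smallest leaf 3, emit neighbor 8.
Step 3: leaves = {7,9,11}. Remove smallest leaf 7, emit neighbor 10.
Step 4: leaves = {9,10,11}. Remove smallest leaf 9, emit neighbor 6.
Step 5: leaves = {6,10,11}. Remove smallest leaf 6, emit neighbor 8.
Step 6: leaves = {10,11}. Remove smallest leaf 10, emit neighbor 5.
Step 7: leaves = {5,11}. Remove smallest leaf 5, emit neighbor 1.
Step 8: leaves = {1,11}. Remove smallest leaf 1, emit neighbor 4.
Step 9: leaves = {4,11}. Remove smallest leaf 4, emit neighbor 8.
Done: 2 vertices remain (8, 11). Sequence = [4 8 10 6 8 5 1 4 8]

Answer: 4 8 10 6 8 5 1 4 8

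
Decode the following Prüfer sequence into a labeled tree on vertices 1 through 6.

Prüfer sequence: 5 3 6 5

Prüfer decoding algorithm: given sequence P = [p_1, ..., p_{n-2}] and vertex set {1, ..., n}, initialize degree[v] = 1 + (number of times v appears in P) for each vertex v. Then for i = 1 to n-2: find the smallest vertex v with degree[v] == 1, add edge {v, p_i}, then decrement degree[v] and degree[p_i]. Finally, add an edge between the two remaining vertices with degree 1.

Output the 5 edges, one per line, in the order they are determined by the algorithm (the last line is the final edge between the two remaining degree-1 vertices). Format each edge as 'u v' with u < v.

Initial degrees: {1:1, 2:1, 3:2, 4:1, 5:3, 6:2}
Step 1: smallest deg-1 vertex = 1, p_1 = 5. Add edge {1,5}. Now deg[1]=0, deg[5]=2.
Step 2: smallest deg-1 vertex = 2, p_2 = 3. Add edge {2,3}. Now deg[2]=0, deg[3]=1.
Step 3: smallest deg-1 vertex = 3, p_3 = 6. Add edge {3,6}. Now deg[3]=0, deg[6]=1.
Step 4: smallest deg-1 vertex = 4, p_4 = 5. Add edge {4,5}. Now deg[4]=0, deg[5]=1.
Final: two remaining deg-1 vertices are 5, 6. Add edge {5,6}.

Answer: 1 5
2 3
3 6
4 5
5 6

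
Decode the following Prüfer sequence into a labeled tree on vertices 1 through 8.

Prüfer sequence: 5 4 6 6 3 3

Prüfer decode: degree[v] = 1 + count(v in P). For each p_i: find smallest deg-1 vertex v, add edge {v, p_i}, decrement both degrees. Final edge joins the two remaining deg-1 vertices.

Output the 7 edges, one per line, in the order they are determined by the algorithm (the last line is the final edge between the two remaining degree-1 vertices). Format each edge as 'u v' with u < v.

Initial degrees: {1:1, 2:1, 3:3, 4:2, 5:2, 6:3, 7:1, 8:1}
Step 1: smallest deg-1 vertex = 1, p_1 = 5. Add edge {1,5}. Now deg[1]=0, deg[5]=1.
Step 2: smallest deg-1 vertex = 2, p_2 = 4. Add edge {2,4}. Now deg[2]=0, deg[4]=1.
Step 3: smallest deg-1 vertex = 4, p_3 = 6. Add edge {4,6}. Now deg[4]=0, deg[6]=2.
Step 4: smallest deg-1 vertex = 5, p_4 = 6. Add edge {5,6}. Now deg[5]=0, deg[6]=1.
Step 5: smallest deg-1 vertex = 6, p_5 = 3. Add edge {3,6}. Now deg[6]=0, deg[3]=2.
Step 6: smallest deg-1 vertex = 7, p_6 = 3. Add edge {3,7}. Now deg[7]=0, deg[3]=1.
Final: two remaining deg-1 vertices are 3, 8. Add edge {3,8}.

Answer: 1 5
2 4
4 6
5 6
3 6
3 7
3 8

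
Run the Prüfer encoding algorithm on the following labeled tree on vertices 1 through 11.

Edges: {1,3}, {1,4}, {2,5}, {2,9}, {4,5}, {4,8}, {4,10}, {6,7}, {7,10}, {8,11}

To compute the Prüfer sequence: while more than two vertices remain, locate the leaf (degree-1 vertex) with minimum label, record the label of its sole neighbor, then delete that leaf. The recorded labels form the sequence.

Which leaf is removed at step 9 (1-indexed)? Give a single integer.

Answer: 4

Derivation:
Step 1: current leaves = {3,6,9,11}. Remove leaf 3 (neighbor: 1).
Step 2: current leaves = {1,6,9,11}. Remove leaf 1 (neighbor: 4).
Step 3: current leaves = {6,9,11}. Remove leaf 6 (neighbor: 7).
Step 4: current leaves = {7,9,11}. Remove leaf 7 (neighbor: 10).
Step 5: current leaves = {9,10,11}. Remove leaf 9 (neighbor: 2).
Step 6: current leaves = {2,10,11}. Remove leaf 2 (neighbor: 5).
Step 7: current leaves = {5,10,11}. Remove leaf 5 (neighbor: 4).
Step 8: current leaves = {10,11}. Remove leaf 10 (neighbor: 4).
Step 9: current leaves = {4,11}. Remove leaf 4 (neighbor: 8).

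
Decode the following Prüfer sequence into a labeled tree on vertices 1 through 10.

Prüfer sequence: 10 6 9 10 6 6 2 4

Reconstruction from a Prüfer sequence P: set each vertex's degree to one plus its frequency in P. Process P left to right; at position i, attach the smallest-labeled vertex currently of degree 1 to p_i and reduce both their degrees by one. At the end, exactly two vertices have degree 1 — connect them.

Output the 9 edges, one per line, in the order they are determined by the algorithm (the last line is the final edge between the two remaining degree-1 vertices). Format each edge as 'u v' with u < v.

Answer: 1 10
3 6
5 9
7 10
6 8
6 9
2 6
2 4
4 10

Derivation:
Initial degrees: {1:1, 2:2, 3:1, 4:2, 5:1, 6:4, 7:1, 8:1, 9:2, 10:3}
Step 1: smallest deg-1 vertex = 1, p_1 = 10. Add edge {1,10}. Now deg[1]=0, deg[10]=2.
Step 2: smallest deg-1 vertex = 3, p_2 = 6. Add edge {3,6}. Now deg[3]=0, deg[6]=3.
Step 3: smallest deg-1 vertex = 5, p_3 = 9. Add edge {5,9}. Now deg[5]=0, deg[9]=1.
Step 4: smallest deg-1 vertex = 7, p_4 = 10. Add edge {7,10}. Now deg[7]=0, deg[10]=1.
Step 5: smallest deg-1 vertex = 8, p_5 = 6. Add edge {6,8}. Now deg[8]=0, deg[6]=2.
Step 6: smallest deg-1 vertex = 9, p_6 = 6. Add edge {6,9}. Now deg[9]=0, deg[6]=1.
Step 7: smallest deg-1 vertex = 6, p_7 = 2. Add edge {2,6}. Now deg[6]=0, deg[2]=1.
Step 8: smallest deg-1 vertex = 2, p_8 = 4. Add edge {2,4}. Now deg[2]=0, deg[4]=1.
Final: two remaining deg-1 vertices are 4, 10. Add edge {4,10}.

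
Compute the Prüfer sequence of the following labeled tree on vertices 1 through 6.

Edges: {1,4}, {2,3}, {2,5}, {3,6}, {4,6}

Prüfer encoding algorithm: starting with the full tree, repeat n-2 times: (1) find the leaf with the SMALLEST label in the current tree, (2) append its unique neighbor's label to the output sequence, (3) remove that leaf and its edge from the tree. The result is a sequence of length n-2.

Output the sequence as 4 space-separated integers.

Step 1: leaves = {1,5}. Remove smallest leaf 1, emit neighbor 4.
Step 2: leaves = {4,5}. Remove smallest leaf 4, emit neighbor 6.
Step 3: leaves = {5,6}. Remove smallest leaf 5, emit neighbor 2.
Step 4: leaves = {2,6}. Remove smallest leaf 2, emit neighbor 3.
Done: 2 vertices remain (3, 6). Sequence = [4 6 2 3]

Answer: 4 6 2 3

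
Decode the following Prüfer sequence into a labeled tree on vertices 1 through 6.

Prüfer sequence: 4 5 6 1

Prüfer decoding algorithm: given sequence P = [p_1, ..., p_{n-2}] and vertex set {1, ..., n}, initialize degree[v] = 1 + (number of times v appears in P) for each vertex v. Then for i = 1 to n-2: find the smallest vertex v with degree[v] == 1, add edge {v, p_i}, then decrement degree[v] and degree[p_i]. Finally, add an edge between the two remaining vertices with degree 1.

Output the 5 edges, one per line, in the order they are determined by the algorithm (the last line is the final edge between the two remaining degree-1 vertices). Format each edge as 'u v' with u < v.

Answer: 2 4
3 5
4 6
1 5
1 6

Derivation:
Initial degrees: {1:2, 2:1, 3:1, 4:2, 5:2, 6:2}
Step 1: smallest deg-1 vertex = 2, p_1 = 4. Add edge {2,4}. Now deg[2]=0, deg[4]=1.
Step 2: smallest deg-1 vertex = 3, p_2 = 5. Add edge {3,5}. Now deg[3]=0, deg[5]=1.
Step 3: smallest deg-1 vertex = 4, p_3 = 6. Add edge {4,6}. Now deg[4]=0, deg[6]=1.
Step 4: smallest deg-1 vertex = 5, p_4 = 1. Add edge {1,5}. Now deg[5]=0, deg[1]=1.
Final: two remaining deg-1 vertices are 1, 6. Add edge {1,6}.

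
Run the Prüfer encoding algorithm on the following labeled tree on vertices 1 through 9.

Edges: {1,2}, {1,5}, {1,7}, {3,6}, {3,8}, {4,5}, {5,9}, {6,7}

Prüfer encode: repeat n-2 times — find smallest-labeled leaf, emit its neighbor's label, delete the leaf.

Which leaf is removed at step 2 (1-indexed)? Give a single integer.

Step 1: current leaves = {2,4,8,9}. Remove leaf 2 (neighbor: 1).
Step 2: current leaves = {4,8,9}. Remove leaf 4 (neighbor: 5).

Answer: 4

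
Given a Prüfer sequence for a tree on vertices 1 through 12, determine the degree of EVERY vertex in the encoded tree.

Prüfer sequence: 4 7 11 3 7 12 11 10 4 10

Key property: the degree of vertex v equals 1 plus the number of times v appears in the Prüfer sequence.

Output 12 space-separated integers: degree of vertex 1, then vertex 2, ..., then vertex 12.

Answer: 1 1 2 3 1 1 3 1 1 3 3 2

Derivation:
p_1 = 4: count[4] becomes 1
p_2 = 7: count[7] becomes 1
p_3 = 11: count[11] becomes 1
p_4 = 3: count[3] becomes 1
p_5 = 7: count[7] becomes 2
p_6 = 12: count[12] becomes 1
p_7 = 11: count[11] becomes 2
p_8 = 10: count[10] becomes 1
p_9 = 4: count[4] becomes 2
p_10 = 10: count[10] becomes 2
Degrees (1 + count): deg[1]=1+0=1, deg[2]=1+0=1, deg[3]=1+1=2, deg[4]=1+2=3, deg[5]=1+0=1, deg[6]=1+0=1, deg[7]=1+2=3, deg[8]=1+0=1, deg[9]=1+0=1, deg[10]=1+2=3, deg[11]=1+2=3, deg[12]=1+1=2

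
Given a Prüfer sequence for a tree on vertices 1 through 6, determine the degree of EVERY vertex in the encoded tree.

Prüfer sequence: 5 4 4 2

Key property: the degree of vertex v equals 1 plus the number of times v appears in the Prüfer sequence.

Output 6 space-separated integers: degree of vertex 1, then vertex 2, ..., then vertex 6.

Answer: 1 2 1 3 2 1

Derivation:
p_1 = 5: count[5] becomes 1
p_2 = 4: count[4] becomes 1
p_3 = 4: count[4] becomes 2
p_4 = 2: count[2] becomes 1
Degrees (1 + count): deg[1]=1+0=1, deg[2]=1+1=2, deg[3]=1+0=1, deg[4]=1+2=3, deg[5]=1+1=2, deg[6]=1+0=1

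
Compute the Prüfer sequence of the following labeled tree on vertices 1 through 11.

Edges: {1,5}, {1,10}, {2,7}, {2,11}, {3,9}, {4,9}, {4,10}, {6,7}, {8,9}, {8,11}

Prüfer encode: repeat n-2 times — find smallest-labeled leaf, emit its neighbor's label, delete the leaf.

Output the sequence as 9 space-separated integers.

Answer: 9 1 10 7 2 11 4 9 8

Derivation:
Step 1: leaves = {3,5,6}. Remove smallest leaf 3, emit neighbor 9.
Step 2: leaves = {5,6}. Remove smallest leaf 5, emit neighbor 1.
Step 3: leaves = {1,6}. Remove smallest leaf 1, emit neighbor 10.
Step 4: leaves = {6,10}. Remove smallest leaf 6, emit neighbor 7.
Step 5: leaves = {7,10}. Remove smallest leaf 7, emit neighbor 2.
Step 6: leaves = {2,10}. Remove smallest leaf 2, emit neighbor 11.
Step 7: leaves = {10,11}. Remove smallest leaf 10, emit neighbor 4.
Step 8: leaves = {4,11}. Remove smallest leaf 4, emit neighbor 9.
Step 9: leaves = {9,11}. Remove smallest leaf 9, emit neighbor 8.
Done: 2 vertices remain (8, 11). Sequence = [9 1 10 7 2 11 4 9 8]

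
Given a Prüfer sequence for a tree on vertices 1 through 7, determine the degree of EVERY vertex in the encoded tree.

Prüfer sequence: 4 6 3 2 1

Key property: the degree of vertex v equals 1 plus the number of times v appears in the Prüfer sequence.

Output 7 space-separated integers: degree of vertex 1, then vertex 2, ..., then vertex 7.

Answer: 2 2 2 2 1 2 1

Derivation:
p_1 = 4: count[4] becomes 1
p_2 = 6: count[6] becomes 1
p_3 = 3: count[3] becomes 1
p_4 = 2: count[2] becomes 1
p_5 = 1: count[1] becomes 1
Degrees (1 + count): deg[1]=1+1=2, deg[2]=1+1=2, deg[3]=1+1=2, deg[4]=1+1=2, deg[5]=1+0=1, deg[6]=1+1=2, deg[7]=1+0=1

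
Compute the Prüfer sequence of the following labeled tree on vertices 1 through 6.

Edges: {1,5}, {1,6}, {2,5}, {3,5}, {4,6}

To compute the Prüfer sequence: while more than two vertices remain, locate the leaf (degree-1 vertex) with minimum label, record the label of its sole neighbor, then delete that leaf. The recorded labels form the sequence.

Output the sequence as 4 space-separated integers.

Answer: 5 5 6 1

Derivation:
Step 1: leaves = {2,3,4}. Remove smallest leaf 2, emit neighbor 5.
Step 2: leaves = {3,4}. Remove smallest leaf 3, emit neighbor 5.
Step 3: leaves = {4,5}. Remove smallest leaf 4, emit neighbor 6.
Step 4: leaves = {5,6}. Remove smallest leaf 5, emit neighbor 1.
Done: 2 vertices remain (1, 6). Sequence = [5 5 6 1]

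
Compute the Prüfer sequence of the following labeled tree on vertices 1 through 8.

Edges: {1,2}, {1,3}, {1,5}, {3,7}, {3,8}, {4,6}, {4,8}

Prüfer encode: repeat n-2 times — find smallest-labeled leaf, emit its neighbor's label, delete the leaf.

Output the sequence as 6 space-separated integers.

Step 1: leaves = {2,5,6,7}. Remove smallest leaf 2, emit neighbor 1.
Step 2: leaves = {5,6,7}. Remove smallest leaf 5, emit neighbor 1.
Step 3: leaves = {1,6,7}. Remove smallest leaf 1, emit neighbor 3.
Step 4: leaves = {6,7}. Remove smallest leaf 6, emit neighbor 4.
Step 5: leaves = {4,7}. Remove smallest leaf 4, emit neighbor 8.
Step 6: leaves = {7,8}. Remove smallest leaf 7, emit neighbor 3.
Done: 2 vertices remain (3, 8). Sequence = [1 1 3 4 8 3]

Answer: 1 1 3 4 8 3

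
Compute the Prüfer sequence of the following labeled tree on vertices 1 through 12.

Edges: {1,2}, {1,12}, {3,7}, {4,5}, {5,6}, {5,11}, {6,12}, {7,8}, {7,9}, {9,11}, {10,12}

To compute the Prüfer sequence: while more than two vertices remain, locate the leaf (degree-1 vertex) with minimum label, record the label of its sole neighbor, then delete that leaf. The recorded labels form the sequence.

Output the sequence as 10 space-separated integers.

Step 1: leaves = {2,3,4,8,10}. Remove smallest leaf 2, emit neighbor 1.
Step 2: leaves = {1,3,4,8,10}. Remove smallest leaf 1, emit neighbor 12.
Step 3: leaves = {3,4,8,10}. Remove smallest leaf 3, emit neighbor 7.
Step 4: leaves = {4,8,10}. Remove smallest leaf 4, emit neighbor 5.
Step 5: leaves = {8,10}. Remove smallest leaf 8, emit neighbor 7.
Step 6: leaves = {7,10}. Remove smallest leaf 7, emit neighbor 9.
Step 7: leaves = {9,10}. Remove smallest leaf 9, emit neighbor 11.
Step 8: leaves = {10,11}. Remove smallest leaf 10, emit neighbor 12.
Step 9: leaves = {11,12}. Remove smallest leaf 11, emit neighbor 5.
Step 10: leaves = {5,12}. Remove smallest leaf 5, emit neighbor 6.
Done: 2 vertices remain (6, 12). Sequence = [1 12 7 5 7 9 11 12 5 6]

Answer: 1 12 7 5 7 9 11 12 5 6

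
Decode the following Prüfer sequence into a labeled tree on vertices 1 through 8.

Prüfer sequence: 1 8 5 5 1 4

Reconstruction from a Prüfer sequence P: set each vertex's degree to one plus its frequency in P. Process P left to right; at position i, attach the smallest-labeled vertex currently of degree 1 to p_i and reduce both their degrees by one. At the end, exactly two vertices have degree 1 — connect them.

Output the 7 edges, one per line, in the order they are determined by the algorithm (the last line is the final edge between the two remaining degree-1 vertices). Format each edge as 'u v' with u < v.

Initial degrees: {1:3, 2:1, 3:1, 4:2, 5:3, 6:1, 7:1, 8:2}
Step 1: smallest deg-1 vertex = 2, p_1 = 1. Add edge {1,2}. Now deg[2]=0, deg[1]=2.
Step 2: smallest deg-1 vertex = 3, p_2 = 8. Add edge {3,8}. Now deg[3]=0, deg[8]=1.
Step 3: smallest deg-1 vertex = 6, p_3 = 5. Add edge {5,6}. Now deg[6]=0, deg[5]=2.
Step 4: smallest deg-1 vertex = 7, p_4 = 5. Add edge {5,7}. Now deg[7]=0, deg[5]=1.
Step 5: smallest deg-1 vertex = 5, p_5 = 1. Add edge {1,5}. Now deg[5]=0, deg[1]=1.
Step 6: smallest deg-1 vertex = 1, p_6 = 4. Add edge {1,4}. Now deg[1]=0, deg[4]=1.
Final: two remaining deg-1 vertices are 4, 8. Add edge {4,8}.

Answer: 1 2
3 8
5 6
5 7
1 5
1 4
4 8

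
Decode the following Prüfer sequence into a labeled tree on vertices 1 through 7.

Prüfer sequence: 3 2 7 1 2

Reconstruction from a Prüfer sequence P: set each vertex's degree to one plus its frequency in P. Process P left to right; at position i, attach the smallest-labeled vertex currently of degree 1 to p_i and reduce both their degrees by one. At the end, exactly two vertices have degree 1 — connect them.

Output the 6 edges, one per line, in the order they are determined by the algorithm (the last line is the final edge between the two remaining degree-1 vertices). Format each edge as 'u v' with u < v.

Answer: 3 4
2 3
5 7
1 6
1 2
2 7

Derivation:
Initial degrees: {1:2, 2:3, 3:2, 4:1, 5:1, 6:1, 7:2}
Step 1: smallest deg-1 vertex = 4, p_1 = 3. Add edge {3,4}. Now deg[4]=0, deg[3]=1.
Step 2: smallest deg-1 vertex = 3, p_2 = 2. Add edge {2,3}. Now deg[3]=0, deg[2]=2.
Step 3: smallest deg-1 vertex = 5, p_3 = 7. Add edge {5,7}. Now deg[5]=0, deg[7]=1.
Step 4: smallest deg-1 vertex = 6, p_4 = 1. Add edge {1,6}. Now deg[6]=0, deg[1]=1.
Step 5: smallest deg-1 vertex = 1, p_5 = 2. Add edge {1,2}. Now deg[1]=0, deg[2]=1.
Final: two remaining deg-1 vertices are 2, 7. Add edge {2,7}.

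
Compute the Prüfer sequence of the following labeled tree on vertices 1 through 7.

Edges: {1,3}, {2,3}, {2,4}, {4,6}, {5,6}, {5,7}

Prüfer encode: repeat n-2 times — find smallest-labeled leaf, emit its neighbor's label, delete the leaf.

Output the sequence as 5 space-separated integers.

Step 1: leaves = {1,7}. Remove smallest leaf 1, emit neighbor 3.
Step 2: leaves = {3,7}. Remove smallest leaf 3, emit neighbor 2.
Step 3: leaves = {2,7}. Remove smallest leaf 2, emit neighbor 4.
Step 4: leaves = {4,7}. Remove smallest leaf 4, emit neighbor 6.
Step 5: leaves = {6,7}. Remove smallest leaf 6, emit neighbor 5.
Done: 2 vertices remain (5, 7). Sequence = [3 2 4 6 5]

Answer: 3 2 4 6 5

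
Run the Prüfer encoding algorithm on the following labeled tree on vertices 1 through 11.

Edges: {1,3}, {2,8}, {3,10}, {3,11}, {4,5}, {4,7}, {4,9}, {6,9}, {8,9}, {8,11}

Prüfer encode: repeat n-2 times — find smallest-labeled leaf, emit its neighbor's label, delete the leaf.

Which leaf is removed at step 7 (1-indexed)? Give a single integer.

Answer: 9

Derivation:
Step 1: current leaves = {1,2,5,6,7,10}. Remove leaf 1 (neighbor: 3).
Step 2: current leaves = {2,5,6,7,10}. Remove leaf 2 (neighbor: 8).
Step 3: current leaves = {5,6,7,10}. Remove leaf 5 (neighbor: 4).
Step 4: current leaves = {6,7,10}. Remove leaf 6 (neighbor: 9).
Step 5: current leaves = {7,10}. Remove leaf 7 (neighbor: 4).
Step 6: current leaves = {4,10}. Remove leaf 4 (neighbor: 9).
Step 7: current leaves = {9,10}. Remove leaf 9 (neighbor: 8).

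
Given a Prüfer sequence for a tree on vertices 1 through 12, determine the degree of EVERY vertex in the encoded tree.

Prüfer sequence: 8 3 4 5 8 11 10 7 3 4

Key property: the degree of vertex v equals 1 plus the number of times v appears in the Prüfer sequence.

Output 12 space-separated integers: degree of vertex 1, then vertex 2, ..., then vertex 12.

Answer: 1 1 3 3 2 1 2 3 1 2 2 1

Derivation:
p_1 = 8: count[8] becomes 1
p_2 = 3: count[3] becomes 1
p_3 = 4: count[4] becomes 1
p_4 = 5: count[5] becomes 1
p_5 = 8: count[8] becomes 2
p_6 = 11: count[11] becomes 1
p_7 = 10: count[10] becomes 1
p_8 = 7: count[7] becomes 1
p_9 = 3: count[3] becomes 2
p_10 = 4: count[4] becomes 2
Degrees (1 + count): deg[1]=1+0=1, deg[2]=1+0=1, deg[3]=1+2=3, deg[4]=1+2=3, deg[5]=1+1=2, deg[6]=1+0=1, deg[7]=1+1=2, deg[8]=1+2=3, deg[9]=1+0=1, deg[10]=1+1=2, deg[11]=1+1=2, deg[12]=1+0=1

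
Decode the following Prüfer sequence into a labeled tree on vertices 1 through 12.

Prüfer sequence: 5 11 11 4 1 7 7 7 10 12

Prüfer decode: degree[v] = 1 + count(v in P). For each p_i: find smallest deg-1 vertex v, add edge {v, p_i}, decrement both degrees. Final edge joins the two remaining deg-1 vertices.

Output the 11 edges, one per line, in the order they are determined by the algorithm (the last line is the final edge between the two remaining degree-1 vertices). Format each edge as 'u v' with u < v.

Answer: 2 5
3 11
5 11
4 6
1 4
1 7
7 8
7 9
7 10
10 12
11 12

Derivation:
Initial degrees: {1:2, 2:1, 3:1, 4:2, 5:2, 6:1, 7:4, 8:1, 9:1, 10:2, 11:3, 12:2}
Step 1: smallest deg-1 vertex = 2, p_1 = 5. Add edge {2,5}. Now deg[2]=0, deg[5]=1.
Step 2: smallest deg-1 vertex = 3, p_2 = 11. Add edge {3,11}. Now deg[3]=0, deg[11]=2.
Step 3: smallest deg-1 vertex = 5, p_3 = 11. Add edge {5,11}. Now deg[5]=0, deg[11]=1.
Step 4: smallest deg-1 vertex = 6, p_4 = 4. Add edge {4,6}. Now deg[6]=0, deg[4]=1.
Step 5: smallest deg-1 vertex = 4, p_5 = 1. Add edge {1,4}. Now deg[4]=0, deg[1]=1.
Step 6: smallest deg-1 vertex = 1, p_6 = 7. Add edge {1,7}. Now deg[1]=0, deg[7]=3.
Step 7: smallest deg-1 vertex = 8, p_7 = 7. Add edge {7,8}. Now deg[8]=0, deg[7]=2.
Step 8: smallest deg-1 vertex = 9, p_8 = 7. Add edge {7,9}. Now deg[9]=0, deg[7]=1.
Step 9: smallest deg-1 vertex = 7, p_9 = 10. Add edge {7,10}. Now deg[7]=0, deg[10]=1.
Step 10: smallest deg-1 vertex = 10, p_10 = 12. Add edge {10,12}. Now deg[10]=0, deg[12]=1.
Final: two remaining deg-1 vertices are 11, 12. Add edge {11,12}.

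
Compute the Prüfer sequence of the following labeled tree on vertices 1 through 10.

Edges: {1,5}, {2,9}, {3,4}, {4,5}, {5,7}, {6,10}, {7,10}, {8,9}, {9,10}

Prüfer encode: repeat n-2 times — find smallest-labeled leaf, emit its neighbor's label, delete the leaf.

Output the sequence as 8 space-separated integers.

Step 1: leaves = {1,2,3,6,8}. Remove smallest leaf 1, emit neighbor 5.
Step 2: leaves = {2,3,6,8}. Remove smallest leaf 2, emit neighbor 9.
Step 3: leaves = {3,6,8}. Remove smallest leaf 3, emit neighbor 4.
Step 4: leaves = {4,6,8}. Remove smallest leaf 4, emit neighbor 5.
Step 5: leaves = {5,6,8}. Remove smallest leaf 5, emit neighbor 7.
Step 6: leaves = {6,7,8}. Remove smallest leaf 6, emit neighbor 10.
Step 7: leaves = {7,8}. Remove smallest leaf 7, emit neighbor 10.
Step 8: leaves = {8,10}. Remove smallest leaf 8, emit neighbor 9.
Done: 2 vertices remain (9, 10). Sequence = [5 9 4 5 7 10 10 9]

Answer: 5 9 4 5 7 10 10 9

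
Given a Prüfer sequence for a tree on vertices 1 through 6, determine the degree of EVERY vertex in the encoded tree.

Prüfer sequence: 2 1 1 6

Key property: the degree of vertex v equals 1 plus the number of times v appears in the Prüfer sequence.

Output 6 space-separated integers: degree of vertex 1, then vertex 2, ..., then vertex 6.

Answer: 3 2 1 1 1 2

Derivation:
p_1 = 2: count[2] becomes 1
p_2 = 1: count[1] becomes 1
p_3 = 1: count[1] becomes 2
p_4 = 6: count[6] becomes 1
Degrees (1 + count): deg[1]=1+2=3, deg[2]=1+1=2, deg[3]=1+0=1, deg[4]=1+0=1, deg[5]=1+0=1, deg[6]=1+1=2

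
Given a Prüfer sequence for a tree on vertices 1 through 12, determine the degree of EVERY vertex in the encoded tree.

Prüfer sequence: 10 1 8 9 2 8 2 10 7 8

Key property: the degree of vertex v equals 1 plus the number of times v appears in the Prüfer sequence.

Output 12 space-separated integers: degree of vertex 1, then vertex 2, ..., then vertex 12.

p_1 = 10: count[10] becomes 1
p_2 = 1: count[1] becomes 1
p_3 = 8: count[8] becomes 1
p_4 = 9: count[9] becomes 1
p_5 = 2: count[2] becomes 1
p_6 = 8: count[8] becomes 2
p_7 = 2: count[2] becomes 2
p_8 = 10: count[10] becomes 2
p_9 = 7: count[7] becomes 1
p_10 = 8: count[8] becomes 3
Degrees (1 + count): deg[1]=1+1=2, deg[2]=1+2=3, deg[3]=1+0=1, deg[4]=1+0=1, deg[5]=1+0=1, deg[6]=1+0=1, deg[7]=1+1=2, deg[8]=1+3=4, deg[9]=1+1=2, deg[10]=1+2=3, deg[11]=1+0=1, deg[12]=1+0=1

Answer: 2 3 1 1 1 1 2 4 2 3 1 1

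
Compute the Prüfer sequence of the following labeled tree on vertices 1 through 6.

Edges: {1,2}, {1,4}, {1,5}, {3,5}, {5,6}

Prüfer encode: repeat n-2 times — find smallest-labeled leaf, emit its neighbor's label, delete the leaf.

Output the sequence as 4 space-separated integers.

Answer: 1 5 1 5

Derivation:
Step 1: leaves = {2,3,4,6}. Remove smallest leaf 2, emit neighbor 1.
Step 2: leaves = {3,4,6}. Remove smallest leaf 3, emit neighbor 5.
Step 3: leaves = {4,6}. Remove smallest leaf 4, emit neighbor 1.
Step 4: leaves = {1,6}. Remove smallest leaf 1, emit neighbor 5.
Done: 2 vertices remain (5, 6). Sequence = [1 5 1 5]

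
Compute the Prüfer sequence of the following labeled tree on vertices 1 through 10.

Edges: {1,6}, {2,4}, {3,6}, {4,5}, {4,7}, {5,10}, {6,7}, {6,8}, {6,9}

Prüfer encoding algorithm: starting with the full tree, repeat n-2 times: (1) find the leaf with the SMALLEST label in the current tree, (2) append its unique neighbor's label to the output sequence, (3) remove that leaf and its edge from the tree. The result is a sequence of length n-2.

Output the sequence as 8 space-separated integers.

Answer: 6 4 6 6 6 7 4 5

Derivation:
Step 1: leaves = {1,2,3,8,9,10}. Remove smallest leaf 1, emit neighbor 6.
Step 2: leaves = {2,3,8,9,10}. Remove smallest leaf 2, emit neighbor 4.
Step 3: leaves = {3,8,9,10}. Remove smallest leaf 3, emit neighbor 6.
Step 4: leaves = {8,9,10}. Remove smallest leaf 8, emit neighbor 6.
Step 5: leaves = {9,10}. Remove smallest leaf 9, emit neighbor 6.
Step 6: leaves = {6,10}. Remove smallest leaf 6, emit neighbor 7.
Step 7: leaves = {7,10}. Remove smallest leaf 7, emit neighbor 4.
Step 8: leaves = {4,10}. Remove smallest leaf 4, emit neighbor 5.
Done: 2 vertices remain (5, 10). Sequence = [6 4 6 6 6 7 4 5]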